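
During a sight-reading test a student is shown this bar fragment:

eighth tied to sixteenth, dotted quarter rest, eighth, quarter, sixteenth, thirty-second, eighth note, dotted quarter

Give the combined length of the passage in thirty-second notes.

Express everything in thirty-second notes: eighth tied to sixteenth (eighth + sixteenth) = 6; dotted quarter rest = 12; eighth = 4; quarter = 8; sixteenth = 2; thirty-second = 1; eighth note = 4; dotted quarter = 12.
Total: 6 + 12 + 4 + 8 + 2 + 1 + 4 + 12 = 49 thirty-second notes.

49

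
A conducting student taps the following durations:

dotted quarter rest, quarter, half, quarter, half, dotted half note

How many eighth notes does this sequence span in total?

21

Working in eighth notes: dotted quarter rest = 3; quarter = 2; half = 4; quarter = 2; half = 4; dotted half note = 6.
Total: 3 + 2 + 4 + 2 + 4 + 6 = 21 eighth notes.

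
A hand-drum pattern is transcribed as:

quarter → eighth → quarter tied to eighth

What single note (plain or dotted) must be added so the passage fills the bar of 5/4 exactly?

The bar of 5/4 = 10 eighth notes.
Working in eighth notes: quarter = 2; eighth = 1; quarter tied to eighth (quarter + eighth) = 3.
Total: 2 + 1 + 3 = 6.
Remaining: 10 − 6 = 4 eighth notes, which is a half note.

half note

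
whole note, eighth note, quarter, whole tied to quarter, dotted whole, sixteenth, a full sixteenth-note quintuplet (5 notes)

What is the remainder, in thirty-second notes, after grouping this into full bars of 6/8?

22

One bar of 6/8 = 12 sixteenth notes.
Convert each value to sixteenth notes: whole note = 16; eighth note = 2; quarter = 4; whole tied to quarter (whole + quarter) = 20; dotted whole = 24; sixteenth = 1; a full sixteenth-note quintuplet (5 notes) (five quintuplet sixteenths span one quarter) = 4.
Adding: 16 + 2 + 4 + 20 + 24 + 1 + 4 = 71.
71 ÷ 12 = 5 complete bars with 11 sixteenth notes remaining = 22 thirty-second notes.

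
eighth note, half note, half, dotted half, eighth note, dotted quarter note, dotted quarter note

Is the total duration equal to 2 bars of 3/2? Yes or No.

One bar of 3/2 = 12 eighth notes, so 2 bars = 24.
In eighth notes: eighth note = 1; half note = 4; half = 4; dotted half = 6; eighth note = 1; dotted quarter note = 3; dotted quarter note = 3.
Sum: 1 + 4 + 4 + 6 + 1 + 3 + 3 = 22.
22 falls short of 24, so the answer is No.

No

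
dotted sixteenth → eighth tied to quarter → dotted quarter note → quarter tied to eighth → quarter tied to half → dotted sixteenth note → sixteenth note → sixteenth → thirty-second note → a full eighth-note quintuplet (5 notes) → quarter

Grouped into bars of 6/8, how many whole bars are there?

One bar of 6/8 = 24 thirty-second notes.
Express everything in thirty-second notes: dotted sixteenth = 3; eighth tied to quarter (eighth + quarter) = 12; dotted quarter note = 12; quarter tied to eighth (quarter + eighth) = 12; quarter tied to half (quarter + half) = 24; dotted sixteenth note = 3; sixteenth note = 2; sixteenth = 2; thirty-second note = 1; a full eighth-note quintuplet (5 notes) (five quintuplet eighths span one half) = 16; quarter = 8.
Total: 3 + 12 + 12 + 12 + 24 + 3 + 2 + 2 + 1 + 16 + 8 = 95.
95 ÷ 24 = 3 complete bars with 23 left over.

3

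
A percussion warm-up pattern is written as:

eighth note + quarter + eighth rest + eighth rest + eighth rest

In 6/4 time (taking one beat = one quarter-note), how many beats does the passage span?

3

One quarter-note beat = 2 eighth notes.
In eighth notes: eighth note = 1; quarter = 2; eighth rest = 1; eighth rest = 1; eighth rest = 1.
Altogether 1 + 2 + 1 + 1 + 1 = 6.
6 ÷ 2 = 3 beats.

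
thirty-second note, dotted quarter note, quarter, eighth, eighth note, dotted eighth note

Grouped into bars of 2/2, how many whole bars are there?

1

One bar of 2/2 = 32 thirty-second notes.
Convert each value to thirty-second notes: thirty-second note = 1; dotted quarter note = 12; quarter = 8; eighth = 4; eighth note = 4; dotted eighth note = 6.
Adding: 1 + 12 + 8 + 4 + 4 + 6 = 35.
35 ÷ 32 = 1 complete bar with 3 left over.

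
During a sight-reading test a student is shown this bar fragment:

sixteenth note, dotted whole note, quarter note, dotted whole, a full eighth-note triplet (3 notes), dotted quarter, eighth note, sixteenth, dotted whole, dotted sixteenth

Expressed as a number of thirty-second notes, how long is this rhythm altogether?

In thirty-second notes: sixteenth note = 2; dotted whole note = 48; quarter note = 8; dotted whole = 48; a full eighth-note triplet (3 notes) (three triplet eighths span one quarter) = 8; dotted quarter = 12; eighth note = 4; sixteenth = 2; dotted whole = 48; dotted sixteenth = 3.
Total: 2 + 48 + 8 + 48 + 8 + 12 + 4 + 2 + 48 + 3 = 183 thirty-second notes.

183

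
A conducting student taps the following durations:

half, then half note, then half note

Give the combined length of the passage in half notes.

3

Working in half notes: half = 1; half note = 1; half note = 1.
Altogether 1 + 1 + 1 = 3 half notes.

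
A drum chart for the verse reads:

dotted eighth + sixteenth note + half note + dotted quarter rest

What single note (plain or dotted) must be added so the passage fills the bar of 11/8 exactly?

The bar of 11/8 = 22 sixteenth notes.
Working in sixteenth notes: dotted eighth = 3; sixteenth note = 1; half note = 8; dotted quarter rest = 6.
Adding: 3 + 1 + 8 + 6 = 18.
Remaining: 22 − 18 = 4 sixteenth notes, which is a quarter note.

quarter note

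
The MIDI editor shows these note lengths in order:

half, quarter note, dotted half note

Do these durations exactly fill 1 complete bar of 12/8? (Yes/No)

Yes

One bar of 12/8 = 6 quarter notes.
Each duration in quarter notes: half = 2; quarter note = 1; dotted half note = 3.
Adding: 2 + 1 + 3 = 6.
6 equals 6, so the answer is Yes.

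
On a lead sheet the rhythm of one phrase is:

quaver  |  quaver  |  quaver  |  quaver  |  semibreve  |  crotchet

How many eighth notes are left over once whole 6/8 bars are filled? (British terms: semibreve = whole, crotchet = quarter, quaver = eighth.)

2

One bar of 6/8 = 6 eighth notes.
Convert each value to eighth notes: quaver = 1; quaver = 1; quaver = 1; quaver = 1; semibreve = 8; crotchet = 2.
Adding: 1 + 1 + 1 + 1 + 8 + 2 = 14.
14 ÷ 6 = 2 complete bars with 2 eighth notes remaining.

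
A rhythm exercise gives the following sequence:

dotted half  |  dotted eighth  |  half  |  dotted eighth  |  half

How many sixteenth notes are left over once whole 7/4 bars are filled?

6

One bar of 7/4 = 28 sixteenth notes.
Working in sixteenth notes: dotted half = 12; dotted eighth = 3; half = 8; dotted eighth = 3; half = 8.
Adding: 12 + 3 + 8 + 3 + 8 = 34.
34 ÷ 28 = 1 complete bar with 6 sixteenth notes remaining.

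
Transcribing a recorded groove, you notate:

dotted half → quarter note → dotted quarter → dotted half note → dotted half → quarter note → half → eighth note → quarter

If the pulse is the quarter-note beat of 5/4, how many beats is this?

16

One quarter-note beat = 2 eighth notes.
Express everything in eighth notes: dotted half = 6; quarter note = 2; dotted quarter = 3; dotted half note = 6; dotted half = 6; quarter note = 2; half = 4; eighth note = 1; quarter = 2.
Adding: 6 + 2 + 3 + 6 + 6 + 2 + 4 + 1 + 2 = 32.
32 ÷ 2 = 16 beats.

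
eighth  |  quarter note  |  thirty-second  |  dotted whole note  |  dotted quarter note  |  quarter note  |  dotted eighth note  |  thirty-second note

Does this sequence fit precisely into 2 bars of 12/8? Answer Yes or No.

One bar of 12/8 = 48 thirty-second notes, so 2 bars = 96.
In thirty-second notes: eighth = 4; quarter note = 8; thirty-second = 1; dotted whole note = 48; dotted quarter note = 12; quarter note = 8; dotted eighth note = 6; thirty-second note = 1.
Altogether 4 + 8 + 1 + 48 + 12 + 8 + 6 + 1 = 88.
88 falls short of 96, so the answer is No.

No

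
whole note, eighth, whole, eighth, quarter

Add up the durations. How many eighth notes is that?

Express everything in eighth notes: whole note = 8; eighth = 1; whole = 8; eighth = 1; quarter = 2.
Altogether 8 + 1 + 8 + 1 + 2 = 20 eighth notes.

20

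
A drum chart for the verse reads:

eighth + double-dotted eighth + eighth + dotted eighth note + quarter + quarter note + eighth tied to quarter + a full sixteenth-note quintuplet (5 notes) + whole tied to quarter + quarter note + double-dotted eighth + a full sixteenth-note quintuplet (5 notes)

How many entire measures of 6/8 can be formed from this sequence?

One bar of 6/8 = 24 thirty-second notes.
Express everything in thirty-second notes: eighth = 4; double-dotted eighth = 7; eighth = 4; dotted eighth note = 6; quarter = 8; quarter note = 8; eighth tied to quarter (eighth + quarter) = 12; a full sixteenth-note quintuplet (5 notes) (five quintuplet sixteenths span one quarter) = 8; whole tied to quarter (whole + quarter) = 40; quarter note = 8; double-dotted eighth = 7; a full sixteenth-note quintuplet (5 notes) (five quintuplet sixteenths span one quarter) = 8.
Sum: 4 + 7 + 4 + 6 + 8 + 8 + 12 + 8 + 40 + 8 + 7 + 8 = 120.
120 ÷ 24 = 5 complete bars with 0 left over.

5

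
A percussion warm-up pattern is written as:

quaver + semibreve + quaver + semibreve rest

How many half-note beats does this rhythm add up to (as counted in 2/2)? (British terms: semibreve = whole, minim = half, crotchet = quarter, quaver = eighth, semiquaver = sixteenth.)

One half-note beat = 4 eighth notes.
Convert each value to eighth notes: quaver = 1; semibreve = 8; quaver = 1; semibreve rest = 8.
Total: 1 + 8 + 1 + 8 = 18.
18 ÷ 4 = 4.5 beats.

4.5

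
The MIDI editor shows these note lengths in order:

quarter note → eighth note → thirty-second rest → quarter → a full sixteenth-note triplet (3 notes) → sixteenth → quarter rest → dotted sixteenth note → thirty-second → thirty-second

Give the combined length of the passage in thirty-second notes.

40

In thirty-second notes: quarter note = 8; eighth note = 4; thirty-second rest = 1; quarter = 8; a full sixteenth-note triplet (3 notes) (three triplet sixteenths span one eighth) = 4; sixteenth = 2; quarter rest = 8; dotted sixteenth note = 3; thirty-second = 1; thirty-second = 1.
Total: 8 + 4 + 1 + 8 + 4 + 2 + 8 + 3 + 1 + 1 = 40 thirty-second notes.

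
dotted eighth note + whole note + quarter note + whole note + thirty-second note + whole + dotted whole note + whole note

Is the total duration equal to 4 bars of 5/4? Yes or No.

One bar of 5/4 = 40 thirty-second notes, so 4 bars = 160.
In thirty-second notes: dotted eighth note = 6; whole note = 32; quarter note = 8; whole note = 32; thirty-second note = 1; whole = 32; dotted whole note = 48; whole note = 32.
Total: 6 + 32 + 8 + 32 + 1 + 32 + 48 + 32 = 191.
191 exceeds 160, so the answer is No.

No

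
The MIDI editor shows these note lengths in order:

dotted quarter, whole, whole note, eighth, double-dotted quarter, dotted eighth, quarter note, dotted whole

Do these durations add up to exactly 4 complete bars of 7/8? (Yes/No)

One bar of 7/8 = 14 sixteenth notes, so 4 bars = 56.
Convert each value to sixteenth notes: dotted quarter = 6; whole = 16; whole note = 16; eighth = 2; double-dotted quarter = 7; dotted eighth = 3; quarter note = 4; dotted whole = 24.
Sum: 6 + 16 + 16 + 2 + 7 + 3 + 4 + 24 = 78.
78 exceeds 56, so the answer is No.

No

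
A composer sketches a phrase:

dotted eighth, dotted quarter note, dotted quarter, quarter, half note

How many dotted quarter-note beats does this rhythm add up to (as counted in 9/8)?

One dotted quarter-note beat = 6 sixteenth notes.
Convert each value to sixteenth notes: dotted eighth = 3; dotted quarter note = 6; dotted quarter = 6; quarter = 4; half note = 8.
Sum: 3 + 6 + 6 + 4 + 8 = 27.
27 ÷ 6 = 4.5 beats.

4.5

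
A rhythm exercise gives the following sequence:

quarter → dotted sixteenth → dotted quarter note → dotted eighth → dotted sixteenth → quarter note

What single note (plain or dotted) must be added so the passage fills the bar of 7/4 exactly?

The bar of 7/4 = 56 thirty-second notes.
In thirty-second notes: quarter = 8; dotted sixteenth = 3; dotted quarter note = 12; dotted eighth = 6; dotted sixteenth = 3; quarter note = 8.
Total: 8 + 3 + 12 + 6 + 3 + 8 = 40.
Remaining: 56 − 40 = 16 thirty-second notes, which is a half note.

half note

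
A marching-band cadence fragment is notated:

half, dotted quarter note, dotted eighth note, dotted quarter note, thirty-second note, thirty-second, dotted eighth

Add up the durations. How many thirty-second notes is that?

54

In thirty-second notes: half = 16; dotted quarter note = 12; dotted eighth note = 6; dotted quarter note = 12; thirty-second note = 1; thirty-second = 1; dotted eighth = 6.
Adding: 16 + 12 + 6 + 12 + 1 + 1 + 6 = 54 thirty-second notes.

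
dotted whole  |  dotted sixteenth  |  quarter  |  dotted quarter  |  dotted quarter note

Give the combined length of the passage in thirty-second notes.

83

Convert each value to thirty-second notes: dotted whole = 48; dotted sixteenth = 3; quarter = 8; dotted quarter = 12; dotted quarter note = 12.
Adding: 48 + 3 + 8 + 12 + 12 = 83 thirty-second notes.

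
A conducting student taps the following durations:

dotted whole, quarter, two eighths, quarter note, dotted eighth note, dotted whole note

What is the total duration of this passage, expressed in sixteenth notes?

Each duration in sixteenth notes: dotted whole = 24; quarter = 4; eighth = 2; eighth = 2; quarter note = 4; dotted eighth note = 3; dotted whole note = 24.
Adding: 24 + 4 + 2 + 2 + 4 + 3 + 24 = 63 sixteenth notes.

63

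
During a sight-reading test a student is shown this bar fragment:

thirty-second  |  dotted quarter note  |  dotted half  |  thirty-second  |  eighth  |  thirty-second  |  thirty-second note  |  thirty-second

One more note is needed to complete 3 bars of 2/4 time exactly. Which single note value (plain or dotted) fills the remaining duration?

dotted sixteenth note

3 bars of 2/4 = 48 thirty-second notes.
Working in thirty-second notes: thirty-second = 1; dotted quarter note = 12; dotted half = 24; thirty-second = 1; eighth = 4; thirty-second = 1; thirty-second note = 1; thirty-second = 1.
Total: 1 + 12 + 24 + 1 + 4 + 1 + 1 + 1 = 45.
Remaining: 48 − 45 = 3 thirty-second notes, which is a dotted sixteenth note.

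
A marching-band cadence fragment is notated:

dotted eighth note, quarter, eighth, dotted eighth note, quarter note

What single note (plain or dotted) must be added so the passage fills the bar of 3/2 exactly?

The bar of 3/2 = 24 sixteenth notes.
Working in sixteenth notes: dotted eighth note = 3; quarter = 4; eighth = 2; dotted eighth note = 3; quarter note = 4.
Adding: 3 + 4 + 2 + 3 + 4 = 16.
Remaining: 24 − 16 = 8 sixteenth notes, which is a half note.

half note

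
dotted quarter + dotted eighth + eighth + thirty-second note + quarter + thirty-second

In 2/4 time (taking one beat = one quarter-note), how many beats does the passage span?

4

One quarter-note beat = 8 thirty-second notes.
Express everything in thirty-second notes: dotted quarter = 12; dotted eighth = 6; eighth = 4; thirty-second note = 1; quarter = 8; thirty-second = 1.
Altogether 12 + 6 + 4 + 1 + 8 + 1 = 32.
32 ÷ 8 = 4 beats.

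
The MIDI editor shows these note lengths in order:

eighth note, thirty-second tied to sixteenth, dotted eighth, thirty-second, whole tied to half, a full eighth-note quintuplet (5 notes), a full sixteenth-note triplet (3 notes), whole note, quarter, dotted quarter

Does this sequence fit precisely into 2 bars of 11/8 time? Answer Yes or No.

No

One bar of 11/8 = 44 thirty-second notes, so 2 bars = 88.
Express everything in thirty-second notes: eighth note = 4; thirty-second tied to sixteenth (thirty-second + sixteenth) = 3; dotted eighth = 6; thirty-second = 1; whole tied to half (whole + half) = 48; a full eighth-note quintuplet (5 notes) (five quintuplet eighths span one half) = 16; a full sixteenth-note triplet (3 notes) (three triplet sixteenths span one eighth) = 4; whole note = 32; quarter = 8; dotted quarter = 12.
Adding: 4 + 3 + 6 + 1 + 48 + 16 + 4 + 32 + 8 + 12 = 134.
134 exceeds 88, so the answer is No.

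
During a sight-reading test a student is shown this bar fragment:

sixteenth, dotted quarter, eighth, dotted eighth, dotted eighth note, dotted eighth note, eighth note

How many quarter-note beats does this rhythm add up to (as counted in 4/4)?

One quarter-note beat = 4 sixteenth notes.
Convert each value to sixteenth notes: sixteenth = 1; dotted quarter = 6; eighth = 2; dotted eighth = 3; dotted eighth note = 3; dotted eighth note = 3; eighth note = 2.
Adding: 1 + 6 + 2 + 3 + 3 + 3 + 2 = 20.
20 ÷ 4 = 5 beats.

5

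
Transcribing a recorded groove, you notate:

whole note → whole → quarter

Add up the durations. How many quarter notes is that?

9

In quarter notes: whole note = 4; whole = 4; quarter = 1.
Adding: 4 + 4 + 1 = 9 quarter notes.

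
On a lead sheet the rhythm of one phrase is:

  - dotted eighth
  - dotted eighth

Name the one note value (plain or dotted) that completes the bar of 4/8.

The bar of 4/8 = 8 sixteenth notes.
Express everything in sixteenth notes: dotted eighth = 3; dotted eighth = 3.
Total: 3 + 3 = 6.
Remaining: 8 − 6 = 2 sixteenth notes, which is a eighth note.

eighth note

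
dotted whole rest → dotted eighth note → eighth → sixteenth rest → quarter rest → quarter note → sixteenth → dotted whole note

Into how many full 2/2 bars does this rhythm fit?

3

One bar of 2/2 = 16 sixteenth notes.
Working in sixteenth notes: dotted whole rest = 24; dotted eighth note = 3; eighth = 2; sixteenth rest = 1; quarter rest = 4; quarter note = 4; sixteenth = 1; dotted whole note = 24.
Adding: 24 + 3 + 2 + 1 + 4 + 4 + 1 + 24 = 63.
63 ÷ 16 = 3 complete bars with 15 left over.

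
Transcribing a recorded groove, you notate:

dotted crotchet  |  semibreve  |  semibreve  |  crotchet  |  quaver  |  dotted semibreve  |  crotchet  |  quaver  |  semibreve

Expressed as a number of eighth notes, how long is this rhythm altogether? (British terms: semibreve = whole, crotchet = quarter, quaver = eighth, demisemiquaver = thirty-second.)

Each duration in eighth notes: dotted crotchet = 3; semibreve = 8; semibreve = 8; crotchet = 2; quaver = 1; dotted semibreve = 12; crotchet = 2; quaver = 1; semibreve = 8.
Total: 3 + 8 + 8 + 2 + 1 + 12 + 2 + 1 + 8 = 45 eighth notes.

45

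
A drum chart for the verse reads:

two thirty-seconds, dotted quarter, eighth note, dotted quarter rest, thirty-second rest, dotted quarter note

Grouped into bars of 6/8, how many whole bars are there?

One bar of 6/8 = 24 thirty-second notes.
In thirty-second notes: thirty-second = 1; thirty-second = 1; dotted quarter = 12; eighth note = 4; dotted quarter rest = 12; thirty-second rest = 1; dotted quarter note = 12.
Altogether 1 + 1 + 12 + 4 + 12 + 1 + 12 = 43.
43 ÷ 24 = 1 complete bar with 19 left over.

1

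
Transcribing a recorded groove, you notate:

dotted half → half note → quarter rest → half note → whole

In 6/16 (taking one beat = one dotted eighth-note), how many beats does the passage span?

16

One dotted eighth-note beat = 3 sixteenth notes.
In sixteenth notes: dotted half = 12; half note = 8; quarter rest = 4; half note = 8; whole = 16.
Sum: 12 + 8 + 4 + 8 + 16 = 48.
48 ÷ 3 = 16 beats.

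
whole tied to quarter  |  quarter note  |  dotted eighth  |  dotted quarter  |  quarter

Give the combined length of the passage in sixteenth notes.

37

Working in sixteenth notes: whole tied to quarter (whole + quarter) = 20; quarter note = 4; dotted eighth = 3; dotted quarter = 6; quarter = 4.
Sum: 20 + 4 + 3 + 6 + 4 = 37 sixteenth notes.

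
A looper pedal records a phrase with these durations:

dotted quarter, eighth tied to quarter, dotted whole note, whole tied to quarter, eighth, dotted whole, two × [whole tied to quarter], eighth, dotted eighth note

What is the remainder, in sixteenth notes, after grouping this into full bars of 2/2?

One bar of 2/2 = 16 sixteenth notes.
Working in sixteenth notes: dotted quarter = 6; eighth tied to quarter (eighth + quarter) = 6; dotted whole note = 24; whole tied to quarter (whole + quarter) = 20; eighth = 2; dotted whole = 24; whole tied to quarter (whole + quarter) = 20; whole tied to quarter (whole + quarter) = 20; eighth = 2; dotted eighth note = 3.
Altogether 6 + 6 + 24 + 20 + 2 + 24 + 20 + 20 + 2 + 3 = 127.
127 ÷ 16 = 7 complete bars with 15 sixteenth notes remaining.

15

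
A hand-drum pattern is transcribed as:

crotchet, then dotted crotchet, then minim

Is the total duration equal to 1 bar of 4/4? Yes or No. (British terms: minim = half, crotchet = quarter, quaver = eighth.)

No

One bar of 4/4 = 8 eighth notes.
Convert each value to eighth notes: crotchet = 2; dotted crotchet = 3; minim = 4.
Total: 2 + 3 + 4 = 9.
9 exceeds 8, so the answer is No.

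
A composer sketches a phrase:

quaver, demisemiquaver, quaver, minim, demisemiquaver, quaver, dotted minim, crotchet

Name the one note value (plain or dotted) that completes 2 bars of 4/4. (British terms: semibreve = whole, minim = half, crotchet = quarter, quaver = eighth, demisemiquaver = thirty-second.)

sixteenth note

2 bars of 4/4 = 64 thirty-second notes.
Convert each value to thirty-second notes: quaver = 4; demisemiquaver = 1; quaver = 4; minim = 16; demisemiquaver = 1; quaver = 4; dotted minim = 24; crotchet = 8.
Total: 4 + 1 + 4 + 16 + 1 + 4 + 24 + 8 = 62.
Remaining: 64 − 62 = 2 thirty-second notes, which is a sixteenth note.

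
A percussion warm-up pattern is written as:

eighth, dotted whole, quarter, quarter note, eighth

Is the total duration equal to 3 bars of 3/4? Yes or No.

One bar of 3/4 = 6 eighth notes, so 3 bars = 18.
Each duration in eighth notes: eighth = 1; dotted whole = 12; quarter = 2; quarter note = 2; eighth = 1.
Total: 1 + 12 + 2 + 2 + 1 = 18.
18 equals 18, so the answer is Yes.

Yes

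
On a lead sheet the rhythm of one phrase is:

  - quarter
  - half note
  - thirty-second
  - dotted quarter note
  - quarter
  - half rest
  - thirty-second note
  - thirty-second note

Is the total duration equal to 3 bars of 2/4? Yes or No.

One bar of 2/4 = 16 thirty-second notes, so 3 bars = 48.
Working in thirty-second notes: quarter = 8; half note = 16; thirty-second = 1; dotted quarter note = 12; quarter = 8; half rest = 16; thirty-second note = 1; thirty-second note = 1.
Altogether 8 + 16 + 1 + 12 + 8 + 16 + 1 + 1 = 63.
63 exceeds 48, so the answer is No.

No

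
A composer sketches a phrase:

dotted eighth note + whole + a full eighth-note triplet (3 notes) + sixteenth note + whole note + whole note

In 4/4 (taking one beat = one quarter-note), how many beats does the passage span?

14

One quarter-note beat = 4 sixteenth notes.
Convert each value to sixteenth notes: dotted eighth note = 3; whole = 16; a full eighth-note triplet (3 notes) (three triplet eighths span one quarter) = 4; sixteenth note = 1; whole note = 16; whole note = 16.
Sum: 3 + 16 + 4 + 1 + 16 + 16 = 56.
56 ÷ 4 = 14 beats.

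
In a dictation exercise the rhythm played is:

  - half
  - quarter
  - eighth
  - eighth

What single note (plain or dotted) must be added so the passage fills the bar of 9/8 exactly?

eighth note

The bar of 9/8 = 9 eighth notes.
Working in eighth notes: half = 4; quarter = 2; eighth = 1; eighth = 1.
Sum: 4 + 2 + 1 + 1 = 8.
Remaining: 9 − 8 = 1 eighth note, which is a eighth note.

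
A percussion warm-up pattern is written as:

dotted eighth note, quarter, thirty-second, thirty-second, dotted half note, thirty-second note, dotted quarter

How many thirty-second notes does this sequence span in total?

53

Each duration in thirty-second notes: dotted eighth note = 6; quarter = 8; thirty-second = 1; thirty-second = 1; dotted half note = 24; thirty-second note = 1; dotted quarter = 12.
Adding: 6 + 8 + 1 + 1 + 24 + 1 + 12 = 53 thirty-second notes.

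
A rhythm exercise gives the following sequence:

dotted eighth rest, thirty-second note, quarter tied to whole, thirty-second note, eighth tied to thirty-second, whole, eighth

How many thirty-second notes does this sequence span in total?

89

Express everything in thirty-second notes: dotted eighth rest = 6; thirty-second note = 1; quarter tied to whole (quarter + whole) = 40; thirty-second note = 1; eighth tied to thirty-second (eighth + thirty-second) = 5; whole = 32; eighth = 4.
Total: 6 + 1 + 40 + 1 + 5 + 32 + 4 = 89 thirty-second notes.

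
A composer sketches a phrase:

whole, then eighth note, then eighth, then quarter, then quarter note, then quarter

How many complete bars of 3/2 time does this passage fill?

One bar of 3/2 = 12 eighth notes.
Express everything in eighth notes: whole = 8; eighth note = 1; eighth = 1; quarter = 2; quarter note = 2; quarter = 2.
Altogether 8 + 1 + 1 + 2 + 2 + 2 = 16.
16 ÷ 12 = 1 complete bar with 4 left over.

1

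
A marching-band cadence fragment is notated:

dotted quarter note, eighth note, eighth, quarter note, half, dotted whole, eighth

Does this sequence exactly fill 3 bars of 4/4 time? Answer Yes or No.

One bar of 4/4 = 8 eighth notes, so 3 bars = 24.
In eighth notes: dotted quarter note = 3; eighth note = 1; eighth = 1; quarter note = 2; half = 4; dotted whole = 12; eighth = 1.
Adding: 3 + 1 + 1 + 2 + 4 + 12 + 1 = 24.
24 equals 24, so the answer is Yes.

Yes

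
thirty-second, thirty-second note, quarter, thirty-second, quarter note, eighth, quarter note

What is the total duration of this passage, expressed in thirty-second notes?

31

In thirty-second notes: thirty-second = 1; thirty-second note = 1; quarter = 8; thirty-second = 1; quarter note = 8; eighth = 4; quarter note = 8.
Sum: 1 + 1 + 8 + 1 + 8 + 4 + 8 = 31 thirty-second notes.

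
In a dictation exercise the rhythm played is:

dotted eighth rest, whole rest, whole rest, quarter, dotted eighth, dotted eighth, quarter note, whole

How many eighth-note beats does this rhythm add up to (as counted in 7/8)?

One eighth-note beat = 2 sixteenth notes.
Each duration in sixteenth notes: dotted eighth rest = 3; whole rest = 16; whole rest = 16; quarter = 4; dotted eighth = 3; dotted eighth = 3; quarter note = 4; whole = 16.
Altogether 3 + 16 + 16 + 4 + 3 + 3 + 4 + 16 = 65.
65 ÷ 2 = 32.5 beats.

32.5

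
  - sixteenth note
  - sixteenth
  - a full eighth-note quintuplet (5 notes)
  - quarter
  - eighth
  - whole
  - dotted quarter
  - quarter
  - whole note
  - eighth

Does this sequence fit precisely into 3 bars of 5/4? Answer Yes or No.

Yes

One bar of 5/4 = 20 sixteenth notes, so 3 bars = 60.
Working in sixteenth notes: sixteenth note = 1; sixteenth = 1; a full eighth-note quintuplet (5 notes) (five quintuplet eighths span one half) = 8; quarter = 4; eighth = 2; whole = 16; dotted quarter = 6; quarter = 4; whole note = 16; eighth = 2.
Adding: 1 + 1 + 8 + 4 + 2 + 16 + 6 + 4 + 16 + 2 = 60.
60 equals 60, so the answer is Yes.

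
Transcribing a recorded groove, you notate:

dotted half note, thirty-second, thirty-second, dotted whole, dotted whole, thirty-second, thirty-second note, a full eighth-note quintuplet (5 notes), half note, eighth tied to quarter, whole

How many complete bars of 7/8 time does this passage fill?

One bar of 7/8 = 28 thirty-second notes.
Express everything in thirty-second notes: dotted half note = 24; thirty-second = 1; thirty-second = 1; dotted whole = 48; dotted whole = 48; thirty-second = 1; thirty-second note = 1; a full eighth-note quintuplet (5 notes) (five quintuplet eighths span one half) = 16; half note = 16; eighth tied to quarter (eighth + quarter) = 12; whole = 32.
Altogether 24 + 1 + 1 + 48 + 48 + 1 + 1 + 16 + 16 + 12 + 32 = 200.
200 ÷ 28 = 7 complete bars with 4 left over.

7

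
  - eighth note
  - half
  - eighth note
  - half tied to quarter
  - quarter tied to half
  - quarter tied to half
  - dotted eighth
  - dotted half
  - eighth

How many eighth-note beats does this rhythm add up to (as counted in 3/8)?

32.5

One eighth-note beat = 2 sixteenth notes.
Express everything in sixteenth notes: eighth note = 2; half = 8; eighth note = 2; half tied to quarter (half + quarter) = 12; quarter tied to half (quarter + half) = 12; quarter tied to half (quarter + half) = 12; dotted eighth = 3; dotted half = 12; eighth = 2.
Adding: 2 + 8 + 2 + 12 + 12 + 12 + 3 + 12 + 2 = 65.
65 ÷ 2 = 32.5 beats.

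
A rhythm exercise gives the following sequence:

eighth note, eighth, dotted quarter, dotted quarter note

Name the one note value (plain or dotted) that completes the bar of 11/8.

The bar of 11/8 = 11 eighth notes.
Express everything in eighth notes: eighth note = 1; eighth = 1; dotted quarter = 3; dotted quarter note = 3.
Total: 1 + 1 + 3 + 3 = 8.
Remaining: 11 − 8 = 3 eighth notes, which is a dotted quarter note.

dotted quarter note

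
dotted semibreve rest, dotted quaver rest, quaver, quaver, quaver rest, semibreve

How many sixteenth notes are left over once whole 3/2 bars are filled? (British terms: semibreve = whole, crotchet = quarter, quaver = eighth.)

One bar of 3/2 = 24 sixteenth notes.
Express everything in sixteenth notes: dotted semibreve rest = 24; dotted quaver rest = 3; quaver = 2; quaver = 2; quaver rest = 2; semibreve = 16.
Adding: 24 + 3 + 2 + 2 + 2 + 16 = 49.
49 ÷ 24 = 2 complete bars with 1 sixteenth note remaining.

1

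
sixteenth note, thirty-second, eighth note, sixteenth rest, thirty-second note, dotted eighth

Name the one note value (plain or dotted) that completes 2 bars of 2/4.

2 bars of 2/4 = 32 thirty-second notes.
In thirty-second notes: sixteenth note = 2; thirty-second = 1; eighth note = 4; sixteenth rest = 2; thirty-second note = 1; dotted eighth = 6.
Adding: 2 + 1 + 4 + 2 + 1 + 6 = 16.
Remaining: 32 − 16 = 16 thirty-second notes, which is a half note.

half note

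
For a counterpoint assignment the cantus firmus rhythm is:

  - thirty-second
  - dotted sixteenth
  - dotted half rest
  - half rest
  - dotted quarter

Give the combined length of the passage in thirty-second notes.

In thirty-second notes: thirty-second = 1; dotted sixteenth = 3; dotted half rest = 24; half rest = 16; dotted quarter = 12.
Total: 1 + 3 + 24 + 16 + 12 = 56 thirty-second notes.

56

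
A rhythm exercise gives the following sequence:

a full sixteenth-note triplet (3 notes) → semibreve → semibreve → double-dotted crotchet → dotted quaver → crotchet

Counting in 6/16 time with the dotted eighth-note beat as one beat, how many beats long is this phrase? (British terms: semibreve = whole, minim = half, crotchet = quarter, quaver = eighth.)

16

One dotted eighth-note beat = 3 sixteenth notes.
Working in sixteenth notes: a full sixteenth-note triplet (3 notes) (three triplet sixteenths span one eighth) = 2; semibreve = 16; semibreve = 16; double-dotted crotchet = 7; dotted quaver = 3; crotchet = 4.
Sum: 2 + 16 + 16 + 7 + 3 + 4 = 48.
48 ÷ 3 = 16 beats.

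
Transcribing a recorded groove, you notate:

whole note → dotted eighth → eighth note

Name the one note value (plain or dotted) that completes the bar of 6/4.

dotted eighth note

The bar of 6/4 = 24 sixteenth notes.
In sixteenth notes: whole note = 16; dotted eighth = 3; eighth note = 2.
Sum: 16 + 3 + 2 = 21.
Remaining: 24 − 21 = 3 sixteenth notes, which is a dotted eighth note.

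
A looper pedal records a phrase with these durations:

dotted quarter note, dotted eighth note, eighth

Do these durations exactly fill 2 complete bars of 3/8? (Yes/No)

One bar of 3/8 = 6 sixteenth notes, so 2 bars = 12.
Convert each value to sixteenth notes: dotted quarter note = 6; dotted eighth note = 3; eighth = 2.
Total: 6 + 3 + 2 = 11.
11 falls short of 12, so the answer is No.

No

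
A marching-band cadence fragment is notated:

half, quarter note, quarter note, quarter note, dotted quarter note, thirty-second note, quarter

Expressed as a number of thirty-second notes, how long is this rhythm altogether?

Each duration in thirty-second notes: half = 16; quarter note = 8; quarter note = 8; quarter note = 8; dotted quarter note = 12; thirty-second note = 1; quarter = 8.
Adding: 16 + 8 + 8 + 8 + 12 + 1 + 8 = 61 thirty-second notes.

61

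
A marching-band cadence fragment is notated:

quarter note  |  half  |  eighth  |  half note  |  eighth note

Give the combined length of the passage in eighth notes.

Express everything in eighth notes: quarter note = 2; half = 4; eighth = 1; half note = 4; eighth note = 1.
Altogether 2 + 4 + 1 + 4 + 1 = 12 eighth notes.

12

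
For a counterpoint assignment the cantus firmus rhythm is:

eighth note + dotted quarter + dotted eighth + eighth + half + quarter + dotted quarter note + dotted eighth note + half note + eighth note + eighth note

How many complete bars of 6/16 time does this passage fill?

7

One bar of 6/16 = 6 sixteenth notes.
Working in sixteenth notes: eighth note = 2; dotted quarter = 6; dotted eighth = 3; eighth = 2; half = 8; quarter = 4; dotted quarter note = 6; dotted eighth note = 3; half note = 8; eighth note = 2; eighth note = 2.
Adding: 2 + 6 + 3 + 2 + 8 + 4 + 6 + 3 + 8 + 2 + 2 = 46.
46 ÷ 6 = 7 complete bars with 4 left over.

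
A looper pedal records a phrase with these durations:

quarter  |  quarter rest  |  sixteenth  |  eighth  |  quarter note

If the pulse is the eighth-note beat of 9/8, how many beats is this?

7.5

One eighth-note beat = 2 sixteenth notes.
Each duration in sixteenth notes: quarter = 4; quarter rest = 4; sixteenth = 1; eighth = 2; quarter note = 4.
Altogether 4 + 4 + 1 + 2 + 4 = 15.
15 ÷ 2 = 7.5 beats.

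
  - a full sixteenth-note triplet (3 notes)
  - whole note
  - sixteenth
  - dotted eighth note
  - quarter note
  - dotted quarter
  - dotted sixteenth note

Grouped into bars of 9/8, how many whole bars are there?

One bar of 9/8 = 36 thirty-second notes.
Working in thirty-second notes: a full sixteenth-note triplet (3 notes) (three triplet sixteenths span one eighth) = 4; whole note = 32; sixteenth = 2; dotted eighth note = 6; quarter note = 8; dotted quarter = 12; dotted sixteenth note = 3.
Sum: 4 + 32 + 2 + 6 + 8 + 12 + 3 = 67.
67 ÷ 36 = 1 complete bar with 31 left over.

1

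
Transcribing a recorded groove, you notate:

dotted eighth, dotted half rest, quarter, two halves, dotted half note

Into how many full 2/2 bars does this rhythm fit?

2

One bar of 2/2 = 16 sixteenth notes.
Each duration in sixteenth notes: dotted eighth = 3; dotted half rest = 12; quarter = 4; half = 8; half = 8; dotted half note = 12.
Adding: 3 + 12 + 4 + 8 + 8 + 12 = 47.
47 ÷ 16 = 2 complete bars with 15 left over.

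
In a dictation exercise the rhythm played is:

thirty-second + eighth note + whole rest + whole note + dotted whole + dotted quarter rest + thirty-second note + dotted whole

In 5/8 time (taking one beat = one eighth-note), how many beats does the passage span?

44.5

One eighth-note beat = 4 thirty-second notes.
Convert each value to thirty-second notes: thirty-second = 1; eighth note = 4; whole rest = 32; whole note = 32; dotted whole = 48; dotted quarter rest = 12; thirty-second note = 1; dotted whole = 48.
Total: 1 + 4 + 32 + 32 + 48 + 12 + 1 + 48 = 178.
178 ÷ 4 = 44.5 beats.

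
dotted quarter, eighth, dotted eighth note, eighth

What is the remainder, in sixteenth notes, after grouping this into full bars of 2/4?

One bar of 2/4 = 8 sixteenth notes.
Each duration in sixteenth notes: dotted quarter = 6; eighth = 2; dotted eighth note = 3; eighth = 2.
Altogether 6 + 2 + 3 + 2 = 13.
13 ÷ 8 = 1 complete bar with 5 sixteenth notes remaining.

5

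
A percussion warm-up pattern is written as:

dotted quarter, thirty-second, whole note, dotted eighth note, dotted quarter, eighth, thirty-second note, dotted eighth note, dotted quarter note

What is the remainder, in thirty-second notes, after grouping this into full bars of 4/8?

One bar of 4/8 = 16 thirty-second notes.
Convert each value to thirty-second notes: dotted quarter = 12; thirty-second = 1; whole note = 32; dotted eighth note = 6; dotted quarter = 12; eighth = 4; thirty-second note = 1; dotted eighth note = 6; dotted quarter note = 12.
Total: 12 + 1 + 32 + 6 + 12 + 4 + 1 + 6 + 12 = 86.
86 ÷ 16 = 5 complete bars with 6 thirty-second notes remaining.

6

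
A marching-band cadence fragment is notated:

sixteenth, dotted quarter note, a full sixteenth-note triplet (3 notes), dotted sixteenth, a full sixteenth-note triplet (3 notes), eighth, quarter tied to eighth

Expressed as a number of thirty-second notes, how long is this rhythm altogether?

41

In thirty-second notes: sixteenth = 2; dotted quarter note = 12; a full sixteenth-note triplet (3 notes) (three triplet sixteenths span one eighth) = 4; dotted sixteenth = 3; a full sixteenth-note triplet (3 notes) (three triplet sixteenths span one eighth) = 4; eighth = 4; quarter tied to eighth (quarter + eighth) = 12.
Total: 2 + 12 + 4 + 3 + 4 + 4 + 12 = 41 thirty-second notes.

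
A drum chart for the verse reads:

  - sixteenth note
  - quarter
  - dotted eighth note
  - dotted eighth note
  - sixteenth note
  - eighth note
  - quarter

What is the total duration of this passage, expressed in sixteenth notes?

In sixteenth notes: sixteenth note = 1; quarter = 4; dotted eighth note = 3; dotted eighth note = 3; sixteenth note = 1; eighth note = 2; quarter = 4.
Altogether 1 + 4 + 3 + 3 + 1 + 2 + 4 = 18 sixteenth notes.

18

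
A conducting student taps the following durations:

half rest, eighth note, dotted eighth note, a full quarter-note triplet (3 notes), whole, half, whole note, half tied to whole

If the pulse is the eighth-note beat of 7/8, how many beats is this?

42.5

One eighth-note beat = 2 sixteenth notes.
Working in sixteenth notes: half rest = 8; eighth note = 2; dotted eighth note = 3; a full quarter-note triplet (3 notes) (three triplet quarters span one half) = 8; whole = 16; half = 8; whole note = 16; half tied to whole (half + whole) = 24.
Altogether 8 + 2 + 3 + 8 + 16 + 8 + 16 + 24 = 85.
85 ÷ 2 = 42.5 beats.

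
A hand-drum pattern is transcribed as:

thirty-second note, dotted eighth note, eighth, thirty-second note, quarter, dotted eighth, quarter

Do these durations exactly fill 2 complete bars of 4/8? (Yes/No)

No

One bar of 4/8 = 16 thirty-second notes, so 2 bars = 32.
Working in thirty-second notes: thirty-second note = 1; dotted eighth note = 6; eighth = 4; thirty-second note = 1; quarter = 8; dotted eighth = 6; quarter = 8.
Adding: 1 + 6 + 4 + 1 + 8 + 6 + 8 = 34.
34 exceeds 32, so the answer is No.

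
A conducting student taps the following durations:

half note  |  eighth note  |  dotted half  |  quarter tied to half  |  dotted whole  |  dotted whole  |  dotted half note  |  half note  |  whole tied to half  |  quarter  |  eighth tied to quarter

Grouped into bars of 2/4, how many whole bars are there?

One bar of 2/4 = 4 eighth notes.
Express everything in eighth notes: half note = 4; eighth note = 1; dotted half = 6; quarter tied to half (quarter + half) = 6; dotted whole = 12; dotted whole = 12; dotted half note = 6; half note = 4; whole tied to half (whole + half) = 12; quarter = 2; eighth tied to quarter (eighth + quarter) = 3.
Total: 4 + 1 + 6 + 6 + 12 + 12 + 6 + 4 + 12 + 2 + 3 = 68.
68 ÷ 4 = 17 complete bars with 0 left over.

17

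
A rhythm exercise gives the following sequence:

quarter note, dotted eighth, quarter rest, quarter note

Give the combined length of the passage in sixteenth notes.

15

Working in sixteenth notes: quarter note = 4; dotted eighth = 3; quarter rest = 4; quarter note = 4.
Adding: 4 + 3 + 4 + 4 = 15 sixteenth notes.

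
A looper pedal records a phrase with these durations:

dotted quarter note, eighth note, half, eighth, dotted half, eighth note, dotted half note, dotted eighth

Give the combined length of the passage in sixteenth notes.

In sixteenth notes: dotted quarter note = 6; eighth note = 2; half = 8; eighth = 2; dotted half = 12; eighth note = 2; dotted half note = 12; dotted eighth = 3.
Adding: 6 + 2 + 8 + 2 + 12 + 2 + 12 + 3 = 47 sixteenth notes.

47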